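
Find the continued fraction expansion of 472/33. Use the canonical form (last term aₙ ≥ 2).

472 = 14×33 + 10
33 = 3×10 + 3
10 = 3×3 + 1
3 = 3×1 + 0  (stop)
So 472/33 = [14; 3, 3, 3].

[14; 3, 3, 3]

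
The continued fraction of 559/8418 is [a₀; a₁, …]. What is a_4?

15

559 = 0·8418 + 559   →  a_0 = 0
8418 = 15·559 + 33   →  a_1 = 15
559 = 16·33 + 31   →  a_2 = 16
33 = 1·31 + 2   →  a_3 = 1
31 = 15·2 + 1   →  a_4 = 15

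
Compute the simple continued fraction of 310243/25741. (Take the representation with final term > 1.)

[12; 19, 18, 1, 3, 4, 4]

310243 = 12*25741 + 1351
25741 = 19*1351 + 72
1351 = 18*72 + 55
72 = 1*55 + 17
55 = 3*17 + 4
17 = 4*4 + 1
4 = 4*1 + 0  (stop)
So 310243/25741 = [12; 19, 18, 1, 3, 4, 4].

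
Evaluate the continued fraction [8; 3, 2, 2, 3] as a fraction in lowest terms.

Using pₖ = aₖpₖ₋₁ + pₖ₋₂ and qₖ = aₖqₖ₋₁ + qₖ₋₂:
  k=0: a=8, p=8, q=1
  k=1: a=3, p=25, q=3
  k=2: a=2, p=58, q=7
  k=3: a=2, p=141, q=17
  k=4: a=3, p=481, q=58

481/58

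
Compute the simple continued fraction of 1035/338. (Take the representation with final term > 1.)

1035 = 3·338 + 21
338 = 16·21 + 2
21 = 10·2 + 1
2 = 2·1 + 0  (stop)
So 1035/338 = [3; 16, 10, 2].

[3; 16, 10, 2]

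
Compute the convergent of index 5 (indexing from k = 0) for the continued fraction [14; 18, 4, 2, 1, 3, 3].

12298/875

Using pₖ = aₖpₖ₋₁ + pₖ₋₂, qₖ = aₖqₖ₋₁ + qₖ₋₂ (with p₋₁=1, p₋₂=0, q₋₁=0, q₋₂=1):
  k=0: a=14, p=14, q=1
  k=1: a=18, p=253, q=18
  k=2: a=4, p=1026, q=73
  k=3: a=2, p=2305, q=164
  k=4: a=1, p=3331, q=237
  k=5: a=3, p=12298, q=875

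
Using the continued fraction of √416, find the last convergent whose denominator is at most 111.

2060/101

√416 = [20; 2, 1, 1, 9, 1, 1, 2, 40, …] (period length 8).
Convergents:
  p_0/q_0 = 20/1
  p_1/q_1 = 41/2
  p_2/q_2 = 61/3
  p_3/q_3 = 102/5
  p_4/q_4 = 979/48
  p_5/q_5 = 1081/53
  p_6/q_6 = 2060/101
  p_7/q_7 = 5201/255
q_6 = 101 ≤ 111 < 255 = q_7, so the answer is 2060/101.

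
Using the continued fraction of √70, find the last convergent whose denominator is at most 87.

251/30

√70 = [8; 2, 1, 2, 1, 2, 16, …] (period length 6).
Convergents:
  p_0/q_0 = 8/1
  p_1/q_1 = 17/2
  p_2/q_2 = 25/3
  p_3/q_3 = 67/8
  p_4/q_4 = 92/11
  p_5/q_5 = 251/30
  p_6/q_6 = 4108/491
q_5 = 30 ≤ 87 < 491 = q_6, so the answer is 251/30.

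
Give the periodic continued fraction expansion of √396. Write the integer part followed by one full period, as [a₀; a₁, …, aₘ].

[19; 1, 8, 1, 38]

a₀ = ⌊√396⌋ = 19.
With m₀=0, d₀=1 and mₖ₊₁ = dₖaₖ − mₖ, dₖ₊₁ = (n − mₖ₊₁²)/dₖ, aₖ₊₁ = ⌊(a₀+mₖ₊₁)/dₖ₊₁⌋:
  k=1: m=19, d=35, a=1
  k=2: m=16, d=4, a=8
  k=3: m=16, d=35, a=1
  k=4: m=19, d=1, a=38
d=1 and a=2a₀=38 at k=4, so the next step gives (m, d) = (19, 35) again — its k=1 value — and the period has length 4.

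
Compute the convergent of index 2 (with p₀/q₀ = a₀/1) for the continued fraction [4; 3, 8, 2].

108/25

Using pₖ = aₖpₖ₋₁ + pₖ₋₂, qₖ = aₖqₖ₋₁ + qₖ₋₂ (with p₋₁=1, p₋₂=0, q₋₁=0, q₋₂=1):
  k=0: a=4, p=4, q=1
  k=1: a=3, p=13, q=3
  k=2: a=8, p=108, q=25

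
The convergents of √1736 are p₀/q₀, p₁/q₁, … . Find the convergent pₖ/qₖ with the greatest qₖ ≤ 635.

√1736 = [41; 1, 1, 1, 82, …] (period length 4).
Convergents:
  p_0/q_0 = 41/1
  p_1/q_1 = 42/1
  p_2/q_2 = 83/2
  p_3/q_3 = 125/3
  p_4/q_4 = 10333/248
  p_5/q_5 = 10458/251
  p_6/q_6 = 20791/499
  p_7/q_7 = 31249/750
q_6 = 499 ≤ 635 < 750 = q_7, so the answer is 20791/499.

20791/499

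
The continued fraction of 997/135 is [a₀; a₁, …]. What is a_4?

2

997 = 7·135 + 52   →  a_0 = 7
135 = 2·52 + 31   →  a_1 = 2
52 = 1·31 + 21   →  a_2 = 1
31 = 1·21 + 10   →  a_3 = 1
21 = 2·10 + 1   →  a_4 = 2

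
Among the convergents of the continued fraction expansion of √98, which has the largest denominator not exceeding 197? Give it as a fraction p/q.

1871/189

√98 = [9; 1, 8, 1, 18, …] (period length 4).
Convergents:
  p_0/q_0 = 9/1
  p_1/q_1 = 10/1
  p_2/q_2 = 89/9
  p_3/q_3 = 99/10
  p_4/q_4 = 1871/189
  p_5/q_5 = 1970/199
q_4 = 189 ≤ 197 < 199 = q_5, so the answer is 1871/189.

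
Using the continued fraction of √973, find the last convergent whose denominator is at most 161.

1778/57

√973 = [31; 5, 5, 2, 8, 2, 5, 5, 62, …] (period length 8).
Convergents:
  p_0/q_0 = 31/1
  p_1/q_1 = 156/5
  p_2/q_2 = 811/26
  p_3/q_3 = 1778/57
  p_4/q_4 = 15035/482
q_3 = 57 ≤ 161 < 482 = q_4, so the answer is 1778/57.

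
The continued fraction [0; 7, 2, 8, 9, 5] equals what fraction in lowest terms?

792/5917

Fold from the inside: start with 5/1.
  9 + 1/5 = 46/5
  8 + 5/46 = 373/46
  2 + 46/373 = 792/373
  7 + 373/792 = 5917/792
  0 + 792/5917 = 792/5917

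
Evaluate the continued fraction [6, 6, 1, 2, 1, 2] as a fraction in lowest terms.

Using pₖ = aₖpₖ₋₁ + pₖ₋₂ and qₖ = aₖqₖ₋₁ + qₖ₋₂:
  k=0: a=6, p=6, q=1
  k=1: a=6, p=37, q=6
  k=2: a=1, p=43, q=7
  k=3: a=2, p=123, q=20
  k=4: a=1, p=166, q=27
  k=5: a=2, p=455, q=74

455/74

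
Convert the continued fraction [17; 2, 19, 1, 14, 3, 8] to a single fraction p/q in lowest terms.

Using pₖ = aₖpₖ₋₁ + pₖ₋₂ and qₖ = aₖqₖ₋₁ + qₖ₋₂:
  k=0: a=17, p=17, q=1
  k=1: a=2, p=35, q=2
  k=2: a=19, p=682, q=39
  k=3: a=1, p=717, q=41
  k=4: a=14, p=10720, q=613
  k=5: a=3, p=32877, q=1880
  k=6: a=8, p=273736, q=15653

273736/15653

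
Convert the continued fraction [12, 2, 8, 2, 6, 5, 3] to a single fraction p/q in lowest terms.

Fold from the inside: start with 3/1.
  5 + 1/3 = 16/3
  6 + 3/16 = 99/16
  2 + 16/99 = 214/99
  8 + 99/214 = 1811/214
  2 + 214/1811 = 3836/1811
  12 + 1811/3836 = 47843/3836

47843/3836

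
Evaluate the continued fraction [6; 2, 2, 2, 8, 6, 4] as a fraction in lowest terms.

16508/2573

Fold from the inside: start with 4/1.
  6 + 1/4 = 25/4
  8 + 4/25 = 204/25
  2 + 25/204 = 433/204
  2 + 204/433 = 1070/433
  2 + 433/1070 = 2573/1070
  6 + 1070/2573 = 16508/2573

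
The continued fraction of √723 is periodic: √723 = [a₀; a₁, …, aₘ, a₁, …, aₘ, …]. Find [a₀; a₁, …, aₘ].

a₀ = ⌊√723⌋ = 26.
With m₀=0, d₀=1 and mₖ₊₁ = dₖaₖ − mₖ, dₖ₊₁ = (n − mₖ₊₁²)/dₖ, aₖ₊₁ = ⌊(a₀+mₖ₊₁)/dₖ₊₁⌋:
  k=1: m=26, d=47, a=1
  k=2: m=21, d=6, a=7
  k=3: m=21, d=47, a=1
  k=4: m=26, d=1, a=52
d=1 and a=2a₀=52 at k=4, so the next step gives (m, d) = (26, 47) again — its k=1 value — and the period has length 4.

[26; 1, 7, 1, 52]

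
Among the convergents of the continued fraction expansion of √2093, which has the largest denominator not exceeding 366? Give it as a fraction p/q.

16607/363

√2093 = [45; 1, 2, 1, 90, …] (period length 4).
Convergents:
  p_0/q_0 = 45/1
  p_1/q_1 = 46/1
  p_2/q_2 = 137/3
  p_3/q_3 = 183/4
  p_4/q_4 = 16607/363
  p_5/q_5 = 16790/367
q_4 = 363 ≤ 366 < 367 = q_5, so the answer is 16607/363.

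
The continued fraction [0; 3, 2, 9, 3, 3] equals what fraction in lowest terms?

Using pₖ = aₖpₖ₋₁ + pₖ₋₂ and qₖ = aₖqₖ₋₁ + qₖ₋₂:
  k=0: a=0, p=0, q=1
  k=1: a=3, p=1, q=3
  k=2: a=2, p=2, q=7
  k=3: a=9, p=19, q=66
  k=4: a=3, p=59, q=205
  k=5: a=3, p=196, q=681

196/681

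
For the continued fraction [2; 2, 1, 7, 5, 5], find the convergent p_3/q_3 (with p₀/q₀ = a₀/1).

54/23

Using pₖ = aₖpₖ₋₁ + pₖ₋₂, qₖ = aₖqₖ₋₁ + qₖ₋₂ (with p₋₁=1, p₋₂=0, q₋₁=0, q₋₂=1):
  k=0: a=2, p=2, q=1
  k=1: a=2, p=5, q=2
  k=2: a=1, p=7, q=3
  k=3: a=7, p=54, q=23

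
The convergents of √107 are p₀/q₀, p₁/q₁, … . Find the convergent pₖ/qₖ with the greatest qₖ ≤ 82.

√107 = [10; 2, 1, 9, 1, 2, 20, …] (period length 6).
Convergents:
  p_0/q_0 = 10/1
  p_1/q_1 = 21/2
  p_2/q_2 = 31/3
  p_3/q_3 = 300/29
  p_4/q_4 = 331/32
  p_5/q_5 = 962/93
q_4 = 32 ≤ 82 < 93 = q_5, so the answer is 331/32.

331/32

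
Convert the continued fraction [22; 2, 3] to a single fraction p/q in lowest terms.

Fold from the inside: start with 3/1.
  2 + 1/3 = 7/3
  22 + 3/7 = 157/7

157/7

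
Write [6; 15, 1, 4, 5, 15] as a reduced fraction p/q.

Fold from the inside: start with 15/1.
  5 + 1/15 = 76/15
  4 + 15/76 = 319/76
  1 + 76/319 = 395/319
  15 + 319/395 = 6244/395
  6 + 395/6244 = 37859/6244

37859/6244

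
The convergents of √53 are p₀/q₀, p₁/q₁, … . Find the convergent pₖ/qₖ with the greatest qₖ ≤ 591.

2599/357

√53 = [7; 3, 1, 1, 3, 14, …] (period length 5).
Convergents:
  p_0/q_0 = 7/1
  p_1/q_1 = 22/3
  p_2/q_2 = 29/4
  p_3/q_3 = 51/7
  p_4/q_4 = 182/25
  p_5/q_5 = 2599/357
  p_6/q_6 = 7979/1096
q_5 = 357 ≤ 591 < 1096 = q_6, so the answer is 2599/357.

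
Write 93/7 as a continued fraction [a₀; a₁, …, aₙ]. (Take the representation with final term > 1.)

[13; 3, 2]

93 = 13*7 + 2
7 = 3*2 + 1
2 = 2*1 + 0  (stop)
So 93/7 = [13; 3, 2].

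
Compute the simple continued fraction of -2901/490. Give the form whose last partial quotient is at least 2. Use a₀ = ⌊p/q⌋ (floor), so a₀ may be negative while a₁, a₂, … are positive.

-2901 = -6·490 + 39
490 = 12·39 + 22
39 = 1·22 + 17
22 = 1·17 + 5
17 = 3·5 + 2
5 = 2·2 + 1
2 = 2·1 + 0  (stop)
So -2901/490 = [-6; 12, 1, 1, 3, 2, 2].

[-6; 12, 1, 1, 3, 2, 2]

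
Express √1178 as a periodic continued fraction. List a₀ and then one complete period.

[34; 3, 9, 2, 9, 3, 68]

a₀ = ⌊√1178⌋ = 34.
With m₀=0, d₀=1 and mₖ₊₁ = dₖaₖ − mₖ, dₖ₊₁ = (n − mₖ₊₁²)/dₖ, aₖ₊₁ = ⌊(a₀+mₖ₊₁)/dₖ₊₁⌋:
  k=1: m=34, d=22, a=3
  k=2: m=32, d=7, a=9
  k=3: m=31, d=31, a=2
  k=4: m=31, d=7, a=9
  k=5: m=32, d=22, a=3
  k=6: m=34, d=1, a=68
d=1 and a=2a₀=68 at k=6, so the next step gives (m, d) = (34, 22) again — its k=1 value — and the period has length 6.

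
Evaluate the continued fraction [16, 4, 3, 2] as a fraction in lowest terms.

487/30

Fold from the inside: start with 2/1.
  3 + 1/2 = 7/2
  4 + 2/7 = 30/7
  16 + 7/30 = 487/30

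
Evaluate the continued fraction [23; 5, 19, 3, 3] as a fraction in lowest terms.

22618/975

Fold from the inside: start with 3/1.
  3 + 1/3 = 10/3
  19 + 3/10 = 193/10
  5 + 10/193 = 975/193
  23 + 193/975 = 22618/975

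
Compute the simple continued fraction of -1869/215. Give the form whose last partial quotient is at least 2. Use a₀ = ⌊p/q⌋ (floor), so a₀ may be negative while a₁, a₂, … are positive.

-1869 = -9·215 + 66
215 = 3·66 + 17
66 = 3·17 + 15
17 = 1·15 + 2
15 = 7·2 + 1
2 = 2·1 + 0  (stop)
So -1869/215 = [-9; 3, 3, 1, 7, 2].

[-9; 3, 3, 1, 7, 2]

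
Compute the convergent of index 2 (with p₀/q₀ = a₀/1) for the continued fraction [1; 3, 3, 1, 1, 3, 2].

Using pₖ = aₖpₖ₋₁ + pₖ₋₂, qₖ = aₖqₖ₋₁ + qₖ₋₂ (with p₋₁=1, p₋₂=0, q₋₁=0, q₋₂=1):
  k=0: a=1, p=1, q=1
  k=1: a=3, p=4, q=3
  k=2: a=3, p=13, q=10

13/10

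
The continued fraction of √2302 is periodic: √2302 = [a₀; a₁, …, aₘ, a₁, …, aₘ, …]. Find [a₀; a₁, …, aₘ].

a₀ = ⌊√2302⌋ = 47.
With m₀=0, d₀=1 and mₖ₊₁ = dₖaₖ − mₖ, dₖ₊₁ = (n − mₖ₊₁²)/dₖ, aₖ₊₁ = ⌊(a₀+mₖ₊₁)/dₖ₊₁⌋:
  k=1: m=47, d=93, a=1
  k=2: m=46, d=2, a=46
  k=3: m=46, d=93, a=1
  k=4: m=47, d=1, a=94
d=1 and a=2a₀=94 at k=4, so the next step gives (m, d) = (47, 93) again — its k=1 value — and the period has length 4.

[47; 1, 46, 1, 94]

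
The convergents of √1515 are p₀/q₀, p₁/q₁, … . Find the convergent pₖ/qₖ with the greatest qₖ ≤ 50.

506/13

√1515 = [38; 1, 11, 1, 76, …] (period length 4).
Convergents:
  p_0/q_0 = 38/1
  p_1/q_1 = 39/1
  p_2/q_2 = 467/12
  p_3/q_3 = 506/13
  p_4/q_4 = 38923/1000
q_3 = 13 ≤ 50 < 1000 = q_4, so the answer is 506/13.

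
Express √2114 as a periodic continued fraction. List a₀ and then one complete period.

[45; 1, 44, 1, 90]

a₀ = ⌊√2114⌋ = 45.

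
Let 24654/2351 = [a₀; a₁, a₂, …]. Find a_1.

24654 = 10·2351 + 1144   →  a_0 = 10
2351 = 2·1144 + 63   →  a_1 = 2

2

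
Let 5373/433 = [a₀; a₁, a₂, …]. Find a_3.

4

5373 = 12·433 + 177   →  a_0 = 12
433 = 2·177 + 79   →  a_1 = 2
177 = 2·79 + 19   →  a_2 = 2
79 = 4·19 + 3   →  a_3 = 4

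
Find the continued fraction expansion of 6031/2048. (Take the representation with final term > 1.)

[2; 1, 17, 8, 14]

6031 = 2×2048 + 1935
2048 = 1×1935 + 113
1935 = 17×113 + 14
113 = 8×14 + 1
14 = 14×1 + 0  (stop)
So 6031/2048 = [2; 1, 17, 8, 14].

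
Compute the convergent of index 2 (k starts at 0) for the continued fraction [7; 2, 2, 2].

Using pₖ = aₖpₖ₋₁ + pₖ₋₂, qₖ = aₖqₖ₋₁ + qₖ₋₂ (with p₋₁=1, p₋₂=0, q₋₁=0, q₋₂=1):
  k=0: a=7, p=7, q=1
  k=1: a=2, p=15, q=2
  k=2: a=2, p=37, q=5

37/5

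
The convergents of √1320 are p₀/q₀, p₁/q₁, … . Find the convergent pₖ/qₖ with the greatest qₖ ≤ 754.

23761/654

√1320 = [36; 3, 72, …] (period length 2).
Convergents:
  p_0/q_0 = 36/1
  p_1/q_1 = 109/3
  p_2/q_2 = 7884/217
  p_3/q_3 = 23761/654
  p_4/q_4 = 1718676/47305
q_3 = 654 ≤ 754 < 47305 = q_4, so the answer is 23761/654.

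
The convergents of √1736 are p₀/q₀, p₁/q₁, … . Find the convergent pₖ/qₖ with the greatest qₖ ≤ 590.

√1736 = [41; 1, 1, 1, 82, …] (period length 4).
Convergents:
  p_0/q_0 = 41/1
  p_1/q_1 = 42/1
  p_2/q_2 = 83/2
  p_3/q_3 = 125/3
  p_4/q_4 = 10333/248
  p_5/q_5 = 10458/251
  p_6/q_6 = 20791/499
  p_7/q_7 = 31249/750
q_6 = 499 ≤ 590 < 750 = q_7, so the answer is 20791/499.

20791/499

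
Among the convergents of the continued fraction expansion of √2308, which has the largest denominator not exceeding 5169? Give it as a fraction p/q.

√2308 = [48; 24, 96, …] (period length 2).
Convergents:
  p_0/q_0 = 48/1
  p_1/q_1 = 1153/24
  p_2/q_2 = 110736/2305
  p_3/q_3 = 2658817/55344
q_2 = 2305 ≤ 5169 < 55344 = q_3, so the answer is 110736/2305.

110736/2305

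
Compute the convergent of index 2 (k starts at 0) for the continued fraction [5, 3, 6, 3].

Using pₖ = aₖpₖ₋₁ + pₖ₋₂, qₖ = aₖqₖ₋₁ + qₖ₋₂ (with p₋₁=1, p₋₂=0, q₋₁=0, q₋₂=1):
  k=0: a=5, p=5, q=1
  k=1: a=3, p=16, q=3
  k=2: a=6, p=101, q=19

101/19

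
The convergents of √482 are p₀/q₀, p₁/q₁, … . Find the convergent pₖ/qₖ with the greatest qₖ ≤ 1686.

√482 = [21; 1, 20, 1, 42, …] (period length 4).
Convergents:
  p_0/q_0 = 21/1
  p_1/q_1 = 22/1
  p_2/q_2 = 461/21
  p_3/q_3 = 483/22
  p_4/q_4 = 20747/945
  p_5/q_5 = 21230/967
  p_6/q_6 = 445347/20285
q_5 = 967 ≤ 1686 < 20285 = q_6, so the answer is 21230/967.

21230/967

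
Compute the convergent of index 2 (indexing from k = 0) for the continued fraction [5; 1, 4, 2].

29/5

Using pₖ = aₖpₖ₋₁ + pₖ₋₂, qₖ = aₖqₖ₋₁ + qₖ₋₂ (with p₋₁=1, p₋₂=0, q₋₁=0, q₋₂=1):
  k=0: a=5, p=5, q=1
  k=1: a=1, p=6, q=1
  k=2: a=4, p=29, q=5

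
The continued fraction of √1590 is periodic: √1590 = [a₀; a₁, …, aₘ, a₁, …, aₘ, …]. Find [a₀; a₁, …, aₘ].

a₀ = ⌊√1590⌋ = 39.
With m₀=0, d₀=1 and mₖ₊₁ = dₖaₖ − mₖ, dₖ₊₁ = (n − mₖ₊₁²)/dₖ, aₖ₊₁ = ⌊(a₀+mₖ₊₁)/dₖ₊₁⌋:
  k=1: m=39, d=69, a=1
  k=2: m=30, d=10, a=6
  k=3: m=30, d=69, a=1
  k=4: m=39, d=1, a=78
d=1 and a=2a₀=78 at k=4, so the next step gives (m, d) = (39, 69) again — its k=1 value — and the period has length 4.

[39; 1, 6, 1, 78]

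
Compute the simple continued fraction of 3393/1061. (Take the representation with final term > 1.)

3393 = 3×1061 + 210
1061 = 5×210 + 11
210 = 19×11 + 1
11 = 11×1 + 0  (stop)
So 3393/1061 = [3; 5, 19, 11].

[3; 5, 19, 11]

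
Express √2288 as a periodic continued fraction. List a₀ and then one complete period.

a₀ = ⌊√2288⌋ = 47.
With m₀=0, d₀=1 and mₖ₊₁ = dₖaₖ − mₖ, dₖ₊₁ = (n − mₖ₊₁²)/dₖ, aₖ₊₁ = ⌊(a₀+mₖ₊₁)/dₖ₊₁⌋:
  k=1: m=47, d=79, a=1
  k=2: m=32, d=16, a=4
  k=3: m=32, d=79, a=1
  k=4: m=47, d=1, a=94
d=1 and a=2a₀=94 at k=4, so the next step gives (m, d) = (47, 79) again — its k=1 value — and the period has length 4.

[47; 1, 4, 1, 94]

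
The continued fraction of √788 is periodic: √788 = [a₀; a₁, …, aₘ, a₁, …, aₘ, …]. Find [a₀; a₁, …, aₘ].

a₀ = ⌊√788⌋ = 28.
With m₀=0, d₀=1 and mₖ₊₁ = dₖaₖ − mₖ, dₖ₊₁ = (n − mₖ₊₁²)/dₖ, aₖ₊₁ = ⌊(a₀+mₖ₊₁)/dₖ₊₁⌋:
  k=1: m=28, d=4, a=14
  k=2: m=28, d=1, a=56
d=1 and a=2a₀=56 at k=2, so the next step gives (m, d) = (28, 4) again — its k=1 value — and the period has length 2.

[28; 14, 56]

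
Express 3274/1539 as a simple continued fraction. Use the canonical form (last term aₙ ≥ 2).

[2; 7, 1, 5, 1, 3, 7]

3274 = 2×1539 + 196
1539 = 7×196 + 167
196 = 1×167 + 29
167 = 5×29 + 22
29 = 1×22 + 7
22 = 3×7 + 1
7 = 7×1 + 0  (stop)
So 3274/1539 = [2; 7, 1, 5, 1, 3, 7].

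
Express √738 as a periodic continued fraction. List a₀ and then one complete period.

[27; 6, 54]

a₀ = ⌊√738⌋ = 27.
With m₀=0, d₀=1 and mₖ₊₁ = dₖaₖ − mₖ, dₖ₊₁ = (n − mₖ₊₁²)/dₖ, aₖ₊₁ = ⌊(a₀+mₖ₊₁)/dₖ₊₁⌋:
  k=1: m=27, d=9, a=6
  k=2: m=27, d=1, a=54
d=1 and a=2a₀=54 at k=2, so the next step gives (m, d) = (27, 9) again — its k=1 value — and the period has length 2.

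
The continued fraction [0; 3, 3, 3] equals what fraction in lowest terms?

10/33

Using pₖ = aₖpₖ₋₁ + pₖ₋₂ and qₖ = aₖqₖ₋₁ + qₖ₋₂:
  k=0: a=0, p=0, q=1
  k=1: a=3, p=1, q=3
  k=2: a=3, p=3, q=10
  k=3: a=3, p=10, q=33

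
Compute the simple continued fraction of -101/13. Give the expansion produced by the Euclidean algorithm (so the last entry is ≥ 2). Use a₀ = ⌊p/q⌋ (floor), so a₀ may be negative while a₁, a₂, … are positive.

[-8; 4, 3]

-101 = -8*13 + 3
13 = 4*3 + 1
3 = 3*1 + 0  (stop)
So -101/13 = [-8; 4, 3].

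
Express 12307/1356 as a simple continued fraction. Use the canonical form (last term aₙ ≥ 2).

12307 = 9×1356 + 103
1356 = 13×103 + 17
103 = 6×17 + 1
17 = 17×1 + 0  (stop)
So 12307/1356 = [9; 13, 6, 17].

[9; 13, 6, 17]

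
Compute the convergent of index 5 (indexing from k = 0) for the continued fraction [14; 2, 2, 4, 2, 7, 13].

5259/365

Using pₖ = aₖpₖ₋₁ + pₖ₋₂, qₖ = aₖqₖ₋₁ + qₖ₋₂ (with p₋₁=1, p₋₂=0, q₋₁=0, q₋₂=1):
  k=0: a=14, p=14, q=1
  k=1: a=2, p=29, q=2
  k=2: a=2, p=72, q=5
  k=3: a=4, p=317, q=22
  k=4: a=2, p=706, q=49
  k=5: a=7, p=5259, q=365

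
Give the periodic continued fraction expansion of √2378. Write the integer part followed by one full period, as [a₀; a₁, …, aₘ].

[48; 1, 3, 3, 1, 96]

a₀ = ⌊√2378⌋ = 48.
With m₀=0, d₀=1 and mₖ₊₁ = dₖaₖ − mₖ, dₖ₊₁ = (n − mₖ₊₁²)/dₖ, aₖ₊₁ = ⌊(a₀+mₖ₊₁)/dₖ₊₁⌋:
  k=1: m=48, d=74, a=1
  k=2: m=26, d=23, a=3
  k=3: m=43, d=23, a=3
  k=4: m=26, d=74, a=1
  k=5: m=48, d=1, a=96
d=1 and a=2a₀=96 at k=5, so the next step gives (m, d) = (48, 74) again — its k=1 value — and the period has length 5.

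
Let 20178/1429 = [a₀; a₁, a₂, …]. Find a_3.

4

20178 = 14·1429 + 172   →  a_0 = 14
1429 = 8·172 + 53   →  a_1 = 8
172 = 3·53 + 13   →  a_2 = 3
53 = 4·13 + 1   →  a_3 = 4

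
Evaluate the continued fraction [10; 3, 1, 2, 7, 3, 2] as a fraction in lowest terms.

Using pₖ = aₖpₖ₋₁ + pₖ₋₂ and qₖ = aₖqₖ₋₁ + qₖ₋₂:
  k=0: a=10, p=10, q=1
  k=1: a=3, p=31, q=3
  k=2: a=1, p=41, q=4
  k=3: a=2, p=113, q=11
  k=4: a=7, p=832, q=81
  k=5: a=3, p=2609, q=254
  k=6: a=2, p=6050, q=589

6050/589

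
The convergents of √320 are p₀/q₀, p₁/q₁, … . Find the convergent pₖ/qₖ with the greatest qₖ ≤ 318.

√320 = [17; 1, 7, 1, 34, …] (period length 4).
Convergents:
  p_0/q_0 = 17/1
  p_1/q_1 = 18/1
  p_2/q_2 = 143/8
  p_3/q_3 = 161/9
  p_4/q_4 = 5617/314
  p_5/q_5 = 5778/323
q_4 = 314 ≤ 318 < 323 = q_5, so the answer is 5617/314.

5617/314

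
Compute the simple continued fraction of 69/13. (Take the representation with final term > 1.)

69 = 5·13 + 4
13 = 3·4 + 1
4 = 4·1 + 0  (stop)
So 69/13 = [5; 3, 4].

[5; 3, 4]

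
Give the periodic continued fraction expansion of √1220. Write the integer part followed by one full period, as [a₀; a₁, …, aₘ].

a₀ = ⌊√1220⌋ = 34.
With m₀=0, d₀=1 and mₖ₊₁ = dₖaₖ − mₖ, dₖ₊₁ = (n − mₖ₊₁²)/dₖ, aₖ₊₁ = ⌊(a₀+mₖ₊₁)/dₖ₊₁⌋:
  k=1: m=34, d=64, a=1
  k=2: m=30, d=5, a=12
  k=3: m=30, d=64, a=1
  k=4: m=34, d=1, a=68
d=1 and a=2a₀=68 at k=4, so the next step gives (m, d) = (34, 64) again — its k=1 value — and the period has length 4.

[34; 1, 12, 1, 68]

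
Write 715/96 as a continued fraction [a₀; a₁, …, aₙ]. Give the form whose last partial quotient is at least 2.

[7; 2, 4, 3, 3]

715 = 7·96 + 43
96 = 2·43 + 10
43 = 4·10 + 3
10 = 3·3 + 1
3 = 3·1 + 0  (stop)
So 715/96 = [7; 2, 4, 3, 3].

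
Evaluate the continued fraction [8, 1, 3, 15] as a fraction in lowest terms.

Fold from the inside: start with 15/1.
  3 + 1/15 = 46/15
  1 + 15/46 = 61/46
  8 + 46/61 = 534/61

534/61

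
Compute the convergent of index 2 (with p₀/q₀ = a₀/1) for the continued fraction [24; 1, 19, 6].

Using pₖ = aₖpₖ₋₁ + pₖ₋₂, qₖ = aₖqₖ₋₁ + qₖ₋₂ (with p₋₁=1, p₋₂=0, q₋₁=0, q₋₂=1):
  k=0: a=24, p=24, q=1
  k=1: a=1, p=25, q=1
  k=2: a=19, p=499, q=20

499/20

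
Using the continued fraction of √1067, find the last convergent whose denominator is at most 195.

√1067 = [32; 1, 1, 1, 64, …] (period length 4).
Convergents:
  p_0/q_0 = 32/1
  p_1/q_1 = 33/1
  p_2/q_2 = 65/2
  p_3/q_3 = 98/3
  p_4/q_4 = 6337/194
  p_5/q_5 = 6435/197
q_4 = 194 ≤ 195 < 197 = q_5, so the answer is 6337/194.

6337/194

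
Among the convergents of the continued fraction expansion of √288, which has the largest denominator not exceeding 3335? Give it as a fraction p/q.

19601/1155

√288 = [16; 1, 32, …] (period length 2).
Convergents:
  p_0/q_0 = 16/1
  p_1/q_1 = 17/1
  p_2/q_2 = 560/33
  p_3/q_3 = 577/34
  p_4/q_4 = 19024/1121
  p_5/q_5 = 19601/1155
  p_6/q_6 = 646256/38081
q_5 = 1155 ≤ 3335 < 38081 = q_6, so the answer is 19601/1155.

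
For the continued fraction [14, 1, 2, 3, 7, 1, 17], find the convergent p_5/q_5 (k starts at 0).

Using pₖ = aₖpₖ₋₁ + pₖ₋₂, qₖ = aₖqₖ₋₁ + qₖ₋₂ (with p₋₁=1, p₋₂=0, q₋₁=0, q₋₂=1):
  k=0: a=14, p=14, q=1
  k=1: a=1, p=15, q=1
  k=2: a=2, p=44, q=3
  k=3: a=3, p=147, q=10
  k=4: a=7, p=1073, q=73
  k=5: a=1, p=1220, q=83

1220/83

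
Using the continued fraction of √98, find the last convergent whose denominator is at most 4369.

√98 = [9; 1, 8, 1, 18, …] (period length 4).
Convergents:
  p_0/q_0 = 9/1
  p_1/q_1 = 10/1
  p_2/q_2 = 89/9
  p_3/q_3 = 99/10
  p_4/q_4 = 1871/189
  p_5/q_5 = 1970/199
  p_6/q_6 = 17631/1781
  p_7/q_7 = 19601/1980
  p_8/q_8 = 370449/37421
q_7 = 1980 ≤ 4369 < 37421 = q_8, so the answer is 19601/1980.

19601/1980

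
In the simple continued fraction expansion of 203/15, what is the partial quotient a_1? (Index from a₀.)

203 = 13·15 + 8   →  a_0 = 13
15 = 1·8 + 7   →  a_1 = 1

1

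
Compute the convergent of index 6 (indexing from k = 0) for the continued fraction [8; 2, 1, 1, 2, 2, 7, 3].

Using pₖ = aₖpₖ₋₁ + pₖ₋₂, qₖ = aₖqₖ₋₁ + qₖ₋₂ (with p₋₁=1, p₋₂=0, q₋₁=0, q₋₂=1):
  k=0: a=8, p=8, q=1
  k=1: a=2, p=17, q=2
  k=2: a=1, p=25, q=3
  k=3: a=1, p=42, q=5
  k=4: a=2, p=109, q=13
  k=5: a=2, p=260, q=31
  k=6: a=7, p=1929, q=230

1929/230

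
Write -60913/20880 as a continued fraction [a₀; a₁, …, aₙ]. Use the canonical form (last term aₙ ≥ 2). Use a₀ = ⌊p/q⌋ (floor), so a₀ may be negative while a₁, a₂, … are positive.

[-3; 12, 11, 14, 5, 2]

-60913 = -3×20880 + 1727
20880 = 12×1727 + 156
1727 = 11×156 + 11
156 = 14×11 + 2
11 = 5×2 + 1
2 = 2×1 + 0  (stop)
So -60913/20880 = [-3; 12, 11, 14, 5, 2].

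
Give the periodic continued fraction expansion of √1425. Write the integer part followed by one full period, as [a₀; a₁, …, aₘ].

[37; 1, 2, 1, 74]

a₀ = ⌊√1425⌋ = 37.
With m₀=0, d₀=1 and mₖ₊₁ = dₖaₖ − mₖ, dₖ₊₁ = (n − mₖ₊₁²)/dₖ, aₖ₊₁ = ⌊(a₀+mₖ₊₁)/dₖ₊₁⌋:
  k=1: m=37, d=56, a=1
  k=2: m=19, d=19, a=2
  k=3: m=19, d=56, a=1
  k=4: m=37, d=1, a=74
d=1 and a=2a₀=74 at k=4, so the next step gives (m, d) = (37, 56) again — its k=1 value — and the period has length 4.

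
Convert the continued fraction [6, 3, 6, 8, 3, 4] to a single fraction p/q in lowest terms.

Fold from the inside: start with 4/1.
  3 + 1/4 = 13/4
  8 + 4/13 = 108/13
  6 + 13/108 = 661/108
  3 + 108/661 = 2091/661
  6 + 661/2091 = 13207/2091

13207/2091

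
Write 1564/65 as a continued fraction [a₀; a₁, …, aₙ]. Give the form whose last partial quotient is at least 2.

1564 = 24×65 + 4
65 = 16×4 + 1
4 = 4×1 + 0  (stop)
So 1564/65 = [24; 16, 4].

[24; 16, 4]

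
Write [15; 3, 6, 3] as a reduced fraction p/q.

Fold from the inside: start with 3/1.
  6 + 1/3 = 19/3
  3 + 3/19 = 60/19
  15 + 19/60 = 919/60

919/60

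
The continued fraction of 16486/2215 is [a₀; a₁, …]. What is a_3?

16486 = 7·2215 + 981   →  a_0 = 7
2215 = 2·981 + 253   →  a_1 = 2
981 = 3·253 + 222   →  a_2 = 3
253 = 1·222 + 31   →  a_3 = 1

1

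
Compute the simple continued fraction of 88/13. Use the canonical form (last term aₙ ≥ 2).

88 = 6·13 + 10
13 = 1·10 + 3
10 = 3·3 + 1
3 = 3·1 + 0  (stop)
So 88/13 = [6; 1, 3, 3].

[6; 1, 3, 3]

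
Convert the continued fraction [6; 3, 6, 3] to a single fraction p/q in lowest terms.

Fold from the inside: start with 3/1.
  6 + 1/3 = 19/3
  3 + 3/19 = 60/19
  6 + 19/60 = 379/60

379/60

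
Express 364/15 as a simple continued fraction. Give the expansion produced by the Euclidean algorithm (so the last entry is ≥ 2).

[24; 3, 1, 3]

364 = 24*15 + 4
15 = 3*4 + 3
4 = 1*3 + 1
3 = 3*1 + 0  (stop)
So 364/15 = [24; 3, 1, 3].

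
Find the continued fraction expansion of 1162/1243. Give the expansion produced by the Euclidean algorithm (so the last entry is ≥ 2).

1162 = 0*1243 + 1162
1243 = 1*1162 + 81
1162 = 14*81 + 28
81 = 2*28 + 25
28 = 1*25 + 3
25 = 8*3 + 1
3 = 3*1 + 0  (stop)
So 1162/1243 = [0; 1, 14, 2, 1, 8, 3].

[0; 1, 14, 2, 1, 8, 3]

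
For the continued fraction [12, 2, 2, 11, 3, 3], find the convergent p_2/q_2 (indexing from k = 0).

Using pₖ = aₖpₖ₋₁ + pₖ₋₂, qₖ = aₖqₖ₋₁ + qₖ₋₂ (with p₋₁=1, p₋₂=0, q₋₁=0, q₋₂=1):
  k=0: a=12, p=12, q=1
  k=1: a=2, p=25, q=2
  k=2: a=2, p=62, q=5

62/5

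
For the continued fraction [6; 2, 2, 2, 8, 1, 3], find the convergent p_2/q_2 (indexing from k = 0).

32/5

Using pₖ = aₖpₖ₋₁ + pₖ₋₂, qₖ = aₖqₖ₋₁ + qₖ₋₂ (with p₋₁=1, p₋₂=0, q₋₁=0, q₋₂=1):
  k=0: a=6, p=6, q=1
  k=1: a=2, p=13, q=2
  k=2: a=2, p=32, q=5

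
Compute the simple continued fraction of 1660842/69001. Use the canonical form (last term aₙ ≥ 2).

[24; 14, 3, 9, 17, 10]

1660842 = 24·69001 + 4818
69001 = 14·4818 + 1549
4818 = 3·1549 + 171
1549 = 9·171 + 10
171 = 17·10 + 1
10 = 10·1 + 0  (stop)
So 1660842/69001 = [24; 14, 3, 9, 17, 10].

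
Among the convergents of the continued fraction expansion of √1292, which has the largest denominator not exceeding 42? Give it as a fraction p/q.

√1292 = [35; 1, 16, 1, 70, …] (period length 4).
Convergents:
  p_0/q_0 = 35/1
  p_1/q_1 = 36/1
  p_2/q_2 = 611/17
  p_3/q_3 = 647/18
  p_4/q_4 = 45901/1277
q_3 = 18 ≤ 42 < 1277 = q_4, so the answer is 647/18.

647/18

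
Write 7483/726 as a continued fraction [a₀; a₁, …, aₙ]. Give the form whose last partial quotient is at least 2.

7483 = 10*726 + 223
726 = 3*223 + 57
223 = 3*57 + 52
57 = 1*52 + 5
52 = 10*5 + 2
5 = 2*2 + 1
2 = 2*1 + 0  (stop)
So 7483/726 = [10; 3, 3, 1, 10, 2, 2].

[10; 3, 3, 1, 10, 2, 2]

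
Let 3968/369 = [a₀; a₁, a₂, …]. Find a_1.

1

3968 = 10·369 + 278   →  a_0 = 10
369 = 1·278 + 91   →  a_1 = 1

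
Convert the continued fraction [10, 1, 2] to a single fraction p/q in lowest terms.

Using pₖ = aₖpₖ₋₁ + pₖ₋₂ and qₖ = aₖqₖ₋₁ + qₖ₋₂:
  k=0: a=10, p=10, q=1
  k=1: a=1, p=11, q=1
  k=2: a=2, p=32, q=3

32/3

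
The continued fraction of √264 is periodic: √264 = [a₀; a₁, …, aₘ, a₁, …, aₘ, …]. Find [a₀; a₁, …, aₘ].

a₀ = ⌊√264⌋ = 16.
With m₀=0, d₀=1 and mₖ₊₁ = dₖaₖ − mₖ, dₖ₊₁ = (n − mₖ₊₁²)/dₖ, aₖ₊₁ = ⌊(a₀+mₖ₊₁)/dₖ₊₁⌋:
  k=1: m=16, d=8, a=4
  k=2: m=16, d=1, a=32
d=1 and a=2a₀=32 at k=2, so the next step gives (m, d) = (16, 8) again — its k=1 value — and the period has length 2.

[16; 4, 32]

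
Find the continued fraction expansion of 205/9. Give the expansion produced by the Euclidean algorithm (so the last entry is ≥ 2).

205 = 22·9 + 7
9 = 1·7 + 2
7 = 3·2 + 1
2 = 2·1 + 0  (stop)
So 205/9 = [22; 1, 3, 2].

[22; 1, 3, 2]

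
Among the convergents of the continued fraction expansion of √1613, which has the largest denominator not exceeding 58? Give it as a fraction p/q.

√1613 = [40; 6, 6, 80, …] (period length 3).
Convergents:
  p_0/q_0 = 40/1
  p_1/q_1 = 241/6
  p_2/q_2 = 1486/37
  p_3/q_3 = 119121/2966
q_2 = 37 ≤ 58 < 2966 = q_3, so the answer is 1486/37.

1486/37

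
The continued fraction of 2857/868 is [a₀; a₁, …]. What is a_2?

2

2857 = 3·868 + 253   →  a_0 = 3
868 = 3·253 + 109   →  a_1 = 3
253 = 2·109 + 35   →  a_2 = 2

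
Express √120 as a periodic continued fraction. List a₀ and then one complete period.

[10; 1, 20]

a₀ = ⌊√120⌋ = 10.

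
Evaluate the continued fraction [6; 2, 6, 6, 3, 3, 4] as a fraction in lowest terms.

Using pₖ = aₖpₖ₋₁ + pₖ₋₂ and qₖ = aₖqₖ₋₁ + qₖ₋₂:
  k=0: a=6, p=6, q=1
  k=1: a=2, p=13, q=2
  k=2: a=6, p=84, q=13
  k=3: a=6, p=517, q=80
  k=4: a=3, p=1635, q=253
  k=5: a=3, p=5422, q=839
  k=6: a=4, p=23323, q=3609

23323/3609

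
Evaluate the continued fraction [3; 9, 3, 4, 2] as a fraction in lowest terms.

839/270

Using pₖ = aₖpₖ₋₁ + pₖ₋₂ and qₖ = aₖqₖ₋₁ + qₖ₋₂:
  k=0: a=3, p=3, q=1
  k=1: a=9, p=28, q=9
  k=2: a=3, p=87, q=28
  k=3: a=4, p=376, q=121
  k=4: a=2, p=839, q=270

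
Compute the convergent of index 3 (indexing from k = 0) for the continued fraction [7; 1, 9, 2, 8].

166/21

Using pₖ = aₖpₖ₋₁ + pₖ₋₂, qₖ = aₖqₖ₋₁ + qₖ₋₂ (with p₋₁=1, p₋₂=0, q₋₁=0, q₋₂=1):
  k=0: a=7, p=7, q=1
  k=1: a=1, p=8, q=1
  k=2: a=9, p=79, q=10
  k=3: a=2, p=166, q=21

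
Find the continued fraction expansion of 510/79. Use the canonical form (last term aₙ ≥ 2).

[6; 2, 5, 7]

510 = 6·79 + 36
79 = 2·36 + 7
36 = 5·7 + 1
7 = 7·1 + 0  (stop)
So 510/79 = [6; 2, 5, 7].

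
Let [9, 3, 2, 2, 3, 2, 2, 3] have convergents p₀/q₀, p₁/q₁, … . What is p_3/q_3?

158/17

Using pₖ = aₖpₖ₋₁ + pₖ₋₂, qₖ = aₖqₖ₋₁ + qₖ₋₂ (with p₋₁=1, p₋₂=0, q₋₁=0, q₋₂=1):
  k=0: a=9, p=9, q=1
  k=1: a=3, p=28, q=3
  k=2: a=2, p=65, q=7
  k=3: a=2, p=158, q=17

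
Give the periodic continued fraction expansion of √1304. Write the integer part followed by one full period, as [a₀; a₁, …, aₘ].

a₀ = ⌊√1304⌋ = 36.
With m₀=0, d₀=1 and mₖ₊₁ = dₖaₖ − mₖ, dₖ₊₁ = (n − mₖ₊₁²)/dₖ, aₖ₊₁ = ⌊(a₀+mₖ₊₁)/dₖ₊₁⌋:
  k=1: m=36, d=8, a=9
  k=2: m=36, d=1, a=72
d=1 and a=2a₀=72 at k=2, so the next step gives (m, d) = (36, 8) again — its k=1 value — and the period has length 2.

[36; 9, 72]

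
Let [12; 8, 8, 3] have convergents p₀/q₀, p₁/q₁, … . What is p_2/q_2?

788/65

Using pₖ = aₖpₖ₋₁ + pₖ₋₂, qₖ = aₖqₖ₋₁ + qₖ₋₂ (with p₋₁=1, p₋₂=0, q₋₁=0, q₋₂=1):
  k=0: a=12, p=12, q=1
  k=1: a=8, p=97, q=8
  k=2: a=8, p=788, q=65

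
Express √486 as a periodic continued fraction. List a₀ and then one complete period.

a₀ = ⌊√486⌋ = 22.
With m₀=0, d₀=1 and mₖ₊₁ = dₖaₖ − mₖ, dₖ₊₁ = (n − mₖ₊₁²)/dₖ, aₖ₊₁ = ⌊(a₀+mₖ₊₁)/dₖ₊₁⌋:
  k=1: m=22, d=2, a=22
  k=2: m=22, d=1, a=44
d=1 and a=2a₀=44 at k=2, so the next step gives (m, d) = (22, 2) again — its k=1 value — and the period has length 2.

[22; 22, 44]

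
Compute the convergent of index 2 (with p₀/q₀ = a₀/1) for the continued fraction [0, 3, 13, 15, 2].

13/40

Using pₖ = aₖpₖ₋₁ + pₖ₋₂, qₖ = aₖqₖ₋₁ + qₖ₋₂ (with p₋₁=1, p₋₂=0, q₋₁=0, q₋₂=1):
  k=0: a=0, p=0, q=1
  k=1: a=3, p=1, q=3
  k=2: a=13, p=13, q=40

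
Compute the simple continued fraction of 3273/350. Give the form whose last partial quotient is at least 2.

3273 = 9·350 + 123
350 = 2·123 + 104
123 = 1·104 + 19
104 = 5·19 + 9
19 = 2·9 + 1
9 = 9·1 + 0  (stop)
So 3273/350 = [9; 2, 1, 5, 2, 9].

[9; 2, 1, 5, 2, 9]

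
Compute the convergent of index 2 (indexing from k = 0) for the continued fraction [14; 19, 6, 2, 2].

1616/115

Using pₖ = aₖpₖ₋₁ + pₖ₋₂, qₖ = aₖqₖ₋₁ + qₖ₋₂ (with p₋₁=1, p₋₂=0, q₋₁=0, q₋₂=1):
  k=0: a=14, p=14, q=1
  k=1: a=19, p=267, q=19
  k=2: a=6, p=1616, q=115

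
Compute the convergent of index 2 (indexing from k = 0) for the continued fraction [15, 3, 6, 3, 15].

Using pₖ = aₖpₖ₋₁ + pₖ₋₂, qₖ = aₖqₖ₋₁ + qₖ₋₂ (with p₋₁=1, p₋₂=0, q₋₁=0, q₋₂=1):
  k=0: a=15, p=15, q=1
  k=1: a=3, p=46, q=3
  k=2: a=6, p=291, q=19

291/19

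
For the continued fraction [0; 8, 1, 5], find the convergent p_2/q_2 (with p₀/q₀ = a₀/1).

1/9

Using pₖ = aₖpₖ₋₁ + pₖ₋₂, qₖ = aₖqₖ₋₁ + qₖ₋₂ (with p₋₁=1, p₋₂=0, q₋₁=0, q₋₂=1):
  k=0: a=0, p=0, q=1
  k=1: a=8, p=1, q=8
  k=2: a=1, p=1, q=9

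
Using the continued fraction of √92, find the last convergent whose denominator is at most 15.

48/5

√92 = [9; 1, 1, 2, 4, 2, 1, 1, 18, …] (period length 8).
Convergents:
  p_0/q_0 = 9/1
  p_1/q_1 = 10/1
  p_2/q_2 = 19/2
  p_3/q_3 = 48/5
  p_4/q_4 = 211/22
q_3 = 5 ≤ 15 < 22 = q_4, so the answer is 48/5.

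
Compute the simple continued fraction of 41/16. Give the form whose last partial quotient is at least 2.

[2; 1, 1, 3, 2]

41 = 2*16 + 9
16 = 1*9 + 7
9 = 1*7 + 2
7 = 3*2 + 1
2 = 2*1 + 0  (stop)
So 41/16 = [2; 1, 1, 3, 2].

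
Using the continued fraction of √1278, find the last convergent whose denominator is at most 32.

143/4

√1278 = [35; 1, 2, 1, 70, …] (period length 4).
Convergents:
  p_0/q_0 = 35/1
  p_1/q_1 = 36/1
  p_2/q_2 = 107/3
  p_3/q_3 = 143/4
  p_4/q_4 = 10117/283
q_3 = 4 ≤ 32 < 283 = q_4, so the answer is 143/4.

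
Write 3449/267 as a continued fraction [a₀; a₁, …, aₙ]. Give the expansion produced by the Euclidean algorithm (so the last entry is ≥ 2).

3449 = 12*267 + 245
267 = 1*245 + 22
245 = 11*22 + 3
22 = 7*3 + 1
3 = 3*1 + 0  (stop)
So 3449/267 = [12; 1, 11, 7, 3].

[12; 1, 11, 7, 3]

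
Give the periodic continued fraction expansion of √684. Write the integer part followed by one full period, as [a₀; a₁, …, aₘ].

[26; 6, 1, 1, 12, 1, 1, 6, 52]

a₀ = ⌊√684⌋ = 26.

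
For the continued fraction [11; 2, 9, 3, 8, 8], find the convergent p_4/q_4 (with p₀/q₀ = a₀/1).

Using pₖ = aₖpₖ₋₁ + pₖ₋₂, qₖ = aₖqₖ₋₁ + qₖ₋₂ (with p₋₁=1, p₋₂=0, q₋₁=0, q₋₂=1):
  k=0: a=11, p=11, q=1
  k=1: a=2, p=23, q=2
  k=2: a=9, p=218, q=19
  k=3: a=3, p=677, q=59
  k=4: a=8, p=5634, q=491

5634/491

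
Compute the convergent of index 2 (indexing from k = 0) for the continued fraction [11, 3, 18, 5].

Using pₖ = aₖpₖ₋₁ + pₖ₋₂, qₖ = aₖqₖ₋₁ + qₖ₋₂ (with p₋₁=1, p₋₂=0, q₋₁=0, q₋₂=1):
  k=0: a=11, p=11, q=1
  k=1: a=3, p=34, q=3
  k=2: a=18, p=623, q=55

623/55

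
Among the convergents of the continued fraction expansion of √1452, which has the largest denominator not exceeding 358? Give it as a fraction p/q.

√1452 = [38; 9, 1, 1, 18, 1, 1, 9, 76, …] (period length 8).
Convergents:
  p_0/q_0 = 38/1
  p_1/q_1 = 343/9
  p_2/q_2 = 381/10
  p_3/q_3 = 724/19
  p_4/q_4 = 13413/352
  p_5/q_5 = 14137/371
q_4 = 352 ≤ 358 < 371 = q_5, so the answer is 13413/352.

13413/352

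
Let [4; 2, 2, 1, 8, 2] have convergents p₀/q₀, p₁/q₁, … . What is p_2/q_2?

Using pₖ = aₖpₖ₋₁ + pₖ₋₂, qₖ = aₖqₖ₋₁ + qₖ₋₂ (with p₋₁=1, p₋₂=0, q₋₁=0, q₋₂=1):
  k=0: a=4, p=4, q=1
  k=1: a=2, p=9, q=2
  k=2: a=2, p=22, q=5

22/5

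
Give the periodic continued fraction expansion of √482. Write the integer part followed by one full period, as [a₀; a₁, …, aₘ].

[21; 1, 20, 1, 42]

a₀ = ⌊√482⌋ = 21.
With m₀=0, d₀=1 and mₖ₊₁ = dₖaₖ − mₖ, dₖ₊₁ = (n − mₖ₊₁²)/dₖ, aₖ₊₁ = ⌊(a₀+mₖ₊₁)/dₖ₊₁⌋:
  k=1: m=21, d=41, a=1
  k=2: m=20, d=2, a=20
  k=3: m=20, d=41, a=1
  k=4: m=21, d=1, a=42
d=1 and a=2a₀=42 at k=4, so the next step gives (m, d) = (21, 41) again — its k=1 value — and the period has length 4.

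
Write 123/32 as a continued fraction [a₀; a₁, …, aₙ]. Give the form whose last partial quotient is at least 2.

[3; 1, 5, 2, 2]

123 = 3*32 + 27
32 = 1*27 + 5
27 = 5*5 + 2
5 = 2*2 + 1
2 = 2*1 + 0  (stop)
So 123/32 = [3; 1, 5, 2, 2].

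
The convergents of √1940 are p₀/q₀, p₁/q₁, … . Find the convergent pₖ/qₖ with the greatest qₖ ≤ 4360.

√1940 = [44; 22, 88, …] (period length 2).
Convergents:
  p_0/q_0 = 44/1
  p_1/q_1 = 969/22
  p_2/q_2 = 85316/1937
  p_3/q_3 = 1877921/42636
q_2 = 1937 ≤ 4360 < 42636 = q_3, so the answer is 85316/1937.

85316/1937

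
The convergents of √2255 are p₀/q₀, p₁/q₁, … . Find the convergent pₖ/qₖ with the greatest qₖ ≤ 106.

√2255 = [47; 2, 18, 2, 94, …] (period length 4).
Convergents:
  p_0/q_0 = 47/1
  p_1/q_1 = 95/2
  p_2/q_2 = 1757/37
  p_3/q_3 = 3609/76
  p_4/q_4 = 341003/7181
q_3 = 76 ≤ 106 < 7181 = q_4, so the answer is 3609/76.

3609/76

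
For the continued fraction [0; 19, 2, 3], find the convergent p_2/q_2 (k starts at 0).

2/39

Using pₖ = aₖpₖ₋₁ + pₖ₋₂, qₖ = aₖqₖ₋₁ + qₖ₋₂ (with p₋₁=1, p₋₂=0, q₋₁=0, q₋₂=1):
  k=0: a=0, p=0, q=1
  k=1: a=19, p=1, q=19
  k=2: a=2, p=2, q=39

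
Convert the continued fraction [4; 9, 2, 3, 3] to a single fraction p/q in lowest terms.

891/217

Using pₖ = aₖpₖ₋₁ + pₖ₋₂ and qₖ = aₖqₖ₋₁ + qₖ₋₂:
  k=0: a=4, p=4, q=1
  k=1: a=9, p=37, q=9
  k=2: a=2, p=78, q=19
  k=3: a=3, p=271, q=66
  k=4: a=3, p=891, q=217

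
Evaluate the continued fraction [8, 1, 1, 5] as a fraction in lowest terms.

94/11

Fold from the inside: start with 5/1.
  1 + 1/5 = 6/5
  1 + 5/6 = 11/6
  8 + 6/11 = 94/11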